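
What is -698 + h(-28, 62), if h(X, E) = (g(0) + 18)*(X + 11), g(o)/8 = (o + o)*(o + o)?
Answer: -1004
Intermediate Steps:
g(o) = 32*o² (g(o) = 8*((o + o)*(o + o)) = 8*((2*o)*(2*o)) = 8*(4*o²) = 32*o²)
h(X, E) = 198 + 18*X (h(X, E) = (32*0² + 18)*(X + 11) = (32*0 + 18)*(11 + X) = (0 + 18)*(11 + X) = 18*(11 + X) = 198 + 18*X)
-698 + h(-28, 62) = -698 + (198 + 18*(-28)) = -698 + (198 - 504) = -698 - 306 = -1004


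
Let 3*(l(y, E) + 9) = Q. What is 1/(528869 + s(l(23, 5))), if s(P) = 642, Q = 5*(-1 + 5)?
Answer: 1/529511 ≈ 1.8885e-6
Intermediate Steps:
Q = 20 (Q = 5*4 = 20)
l(y, E) = -7/3 (l(y, E) = -9 + (⅓)*20 = -9 + 20/3 = -7/3)
1/(528869 + s(l(23, 5))) = 1/(528869 + 642) = 1/529511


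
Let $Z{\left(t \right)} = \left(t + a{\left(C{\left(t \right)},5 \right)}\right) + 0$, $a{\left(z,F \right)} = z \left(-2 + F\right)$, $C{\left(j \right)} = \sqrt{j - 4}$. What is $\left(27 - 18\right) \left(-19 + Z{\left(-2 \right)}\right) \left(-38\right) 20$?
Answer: $143640 - 20520 i \sqrt{6} \approx 1.4364 \cdot 10^{5} - 50264.0 i$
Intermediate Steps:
$C{\left(j \right)} = \sqrt{-4 + j}$
$Z{\left(t \right)} = t + 3 \sqrt{-4 + t}$ ($Z{\left(t \right)} = \left(t + \sqrt{-4 + t} \left(-2 + 5\right)\right) + 0 = \left(t + \sqrt{-4 + t} 3\right) + 0 = \left(t + 3 \sqrt{-4 + t}\right) + 0 = t + 3 \sqrt{-4 + t}$)
$\left(27 - 18\right) \left(-19 + Z{\left(-2 \right)}\right) \left(-38\right) 20 = \left(27 - 18\right) \left(-19 - \left(2 - 3 \sqrt{-4 - 2}\right)\right) \left(-38\right) 20 = 9 \left(-19 - \left(2 - 3 \sqrt{-6}\right)\right) \left(-38\right) 20 = 9 \left(-19 - \left(2 - 3 i \sqrt{6}\right)\right) \left(-38\right) 20 = 9 \left(-21 + 3 i \sqrt{6}\right) \left(-38\right) 20 = \left(-189 + 27 i \sqrt{6}\right) \left(-38\right) 20 = \left(7182 - 1026 i \sqrt{6}\right) 20 = 143640 - 20520 i \sqrt{6}$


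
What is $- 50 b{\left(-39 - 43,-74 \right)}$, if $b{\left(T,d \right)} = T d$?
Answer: $-303400$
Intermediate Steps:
$- 50 b{\left(-39 - 43,-74 \right)} = - 50 \left(-39 - 43\right) \left(-74\right) = - 50 \left(\left(-82\right) \left(-74\right)\right) = \left(-50\right) 6068 = -303400$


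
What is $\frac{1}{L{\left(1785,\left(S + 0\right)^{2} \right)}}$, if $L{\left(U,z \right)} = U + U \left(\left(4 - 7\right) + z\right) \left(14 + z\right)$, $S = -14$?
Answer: $\frac{1}{72347835} \approx 1.3822 \cdot 10^{-8}$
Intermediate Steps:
$L{\left(U,z \right)} = U + U \left(-3 + z\right) \left(14 + z\right)$
$\frac{1}{L{\left(1785,\left(S + 0\right)^{2} \right)}} = \frac{1}{1785 \left(-41 + \left(\left(-14 + 0\right)^{2}\right)^{2} + 11 \left(-14 + 0\right)^{2}\right)} = \frac{1}{1785 \left(-41 + \left(\left(-14\right)^{2}\right)^{2} + 11 \left(-14\right)^{2}\right)} = \frac{1}{1785 \left(-41 + 196^{2} + 11 \cdot 196\right)} = \frac{1}{1785 \left(-41 + 38416 + 2156\right)} = \frac{1}{1785 \cdot 40531} = \frac{1}{72347835}$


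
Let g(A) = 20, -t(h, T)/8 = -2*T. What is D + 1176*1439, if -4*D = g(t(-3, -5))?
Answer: 1692259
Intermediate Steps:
t(h, T) = 16*T (t(h, T) = -(-16)*T = 16*T)
D = -5 (D = -1/4*20 = -5)
D + 1176*1439 = -5 + 1176*1439 = -5 + 1692264 = 1692259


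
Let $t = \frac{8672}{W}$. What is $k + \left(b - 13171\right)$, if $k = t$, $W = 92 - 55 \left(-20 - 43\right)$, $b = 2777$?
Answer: $- \frac{36962786}{3557} \approx -10392.0$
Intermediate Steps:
$W = 3557$ ($W = 92 - -3465 = 92 + 3465 = 3557$)
$t = \frac{8672}{3557} \approx 2.438$
$k = \frac{8672}{3557} \approx 2.438$
$k + \left(b - 13171\right) = \frac{8672}{3557} + \left(2777 - 13171\right) = \frac{8672}{3557} - 10394 = - \frac{36962786}{3557}$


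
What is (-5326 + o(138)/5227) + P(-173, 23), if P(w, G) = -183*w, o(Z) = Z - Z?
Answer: 26333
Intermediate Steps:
o(Z) = 0
(-5326 + o(138)/5227) + P(-173, 23) = (-5326 + 0/5227) - 183*(-173) = (-5326 + 0*(1/5227)) + 31659 = (-5326 + 0) + 31659 = -5326 + 31659 = 26333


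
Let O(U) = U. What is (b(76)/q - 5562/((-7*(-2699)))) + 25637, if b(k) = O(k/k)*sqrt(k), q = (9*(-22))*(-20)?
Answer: 484354279/18893 + sqrt(19)/1980 ≈ 25637.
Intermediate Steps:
q = 3960 (q = -198*(-20) = 3960)
b(k) = sqrt(k) (b(k) = (k/k)*sqrt(k) = 1*sqrt(k) = sqrt(k))
(b(76)/q - 5562/((-7*(-2699)))) + 25637 = (sqrt(76)/3960 - 5562/((-7*(-2699)))) + 25637 = ((2*sqrt(19))*(1/3960) - 5562/18893) + 25637 = (sqrt(19)/1980 - 5562*1/18893) + 25637 = (sqrt(19)/1980 - 5562/18893) + 25637 = (-5562/18893 + sqrt(19)/1980) + 25637 = 484354279/18893 + sqrt(19)/1980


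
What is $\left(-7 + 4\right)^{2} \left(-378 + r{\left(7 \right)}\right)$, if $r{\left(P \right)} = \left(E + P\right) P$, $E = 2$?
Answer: $-2835$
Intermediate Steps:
$r{\left(P \right)} = P \left(2 + P\right)$ ($r{\left(P \right)} = \left(2 + P\right) P = P \left(2 + P\right)$)
$\left(-7 + 4\right)^{2} \left(-378 + r{\left(7 \right)}\right) = \left(-7 + 4\right)^{2} \left(-378 + 7 \left(2 + 7\right)\right) = \left(-3\right)^{2} \left(-378 + 7 \cdot 9\right) = 9 \left(-378 + 63\right) = 9 \left(-315\right) = -2835$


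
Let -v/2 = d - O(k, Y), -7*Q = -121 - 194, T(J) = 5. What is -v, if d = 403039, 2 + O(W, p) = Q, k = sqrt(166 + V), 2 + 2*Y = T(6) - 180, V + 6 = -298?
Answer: 805992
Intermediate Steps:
V = -304 (V = -6 - 298 = -304)
Y = -177/2 (Y = -1 + (5 - 180)/2 = -1 + (1/2)*(-175) = -1 - 175/2 = -177/2 ≈ -88.500)
k = I*sqrt(138) (k = sqrt(166 - 304) = sqrt(-138) = I*sqrt(138) ≈ 11.747*I)
Q = 45 (Q = -(-121 - 194)/7 = -1/7*(-315) = 45)
O(W, p) = 43 (O(W, p) = -2 + 45 = 43)
v = -805992 (v = -2*(403039 - 1*43) = -2*(403039 - 43) = -2*402996 = -805992)
-v = -1*(-805992) = 805992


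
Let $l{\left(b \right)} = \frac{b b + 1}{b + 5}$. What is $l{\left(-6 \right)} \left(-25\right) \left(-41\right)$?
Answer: $-37925$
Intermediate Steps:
$l{\left(b \right)} = \frac{1 + b^{2}}{5 + b}$ ($l{\left(b \right)} = \frac{b^{2} + 1}{5 + b} = \frac{1 + b^{2}}{5 + b}$)
$l{\left(-6 \right)} \left(-25\right) \left(-41\right) = \frac{1 + \left(-6\right)^{2}}{5 - 6} \left(-25\right) \left(-41\right) = \frac{1 + 36}{-1} \left(-25\right) \left(-41\right) = \left(-1\right) 37 \left(-25\right) \left(-41\right) = \left(-37\right) \left(-25\right) \left(-41\right) = 925 \left(-41\right) = -37925$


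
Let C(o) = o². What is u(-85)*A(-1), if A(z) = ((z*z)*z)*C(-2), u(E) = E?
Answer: 340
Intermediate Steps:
A(z) = 4*z³ (A(z) = ((z*z)*z)*(-2)² = (z²*z)*4 = z³*4 = 4*z³)
u(-85)*A(-1) = -340*(-1)³ = -340*(-1) = -85*(-4) = 340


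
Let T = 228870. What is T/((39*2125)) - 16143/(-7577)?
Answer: 204799941/41862925 ≈ 4.8922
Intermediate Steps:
T/((39*2125)) - 16143/(-7577) = 228870/((39*2125)) - 16143/(-7577) = 228870/82875 - 16143*(-1/7577) = 228870*(1/82875) + 16143/7577 = 15258/5525 + 16143/7577 = 204799941/41862925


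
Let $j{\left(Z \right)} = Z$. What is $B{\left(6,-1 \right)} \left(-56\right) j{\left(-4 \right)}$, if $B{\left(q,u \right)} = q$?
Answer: $1344$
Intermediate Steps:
$B{\left(6,-1 \right)} \left(-56\right) j{\left(-4 \right)} = 6 \left(-56\right) \left(-4\right) = \left(-336\right) \left(-4\right) = 1344$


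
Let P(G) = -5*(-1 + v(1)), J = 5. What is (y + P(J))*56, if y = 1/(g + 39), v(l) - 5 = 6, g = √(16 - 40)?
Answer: 56*(-100*√6 + 1949*I)/(-39*I + 2*√6) ≈ -2798.6 - 0.17757*I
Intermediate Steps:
g = 2*I*√6 (g = √(-24) = 2*I*√6 ≈ 4.899*I)
v(l) = 11 (v(l) = 5 + 6 = 11)
P(G) = -50 (P(G) = -5*(-1 + 11) = -5*10 = -50)
y = 1/(39 + 2*I*√6) (y = 1/(2*I*√6 + 39) = 1/(39 + 2*I*√6) ≈ 0.025243 - 0.0031709*I)
(y + P(J))*56 = ((13/515 - 2*I*√6/1545) - 50)*56 = (-25737/515 - 2*I*√6/1545)*56 = -1441272/515 - 112*I*√6/1545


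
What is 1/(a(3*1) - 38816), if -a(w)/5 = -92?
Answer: -1/38356 ≈ -2.6072e-5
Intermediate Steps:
a(w) = 460 (a(w) = -5*(-92) = 460)
1/(a(3*1) - 38816) = 1/(460 - 38816) = 1/(-38356) = -1/38356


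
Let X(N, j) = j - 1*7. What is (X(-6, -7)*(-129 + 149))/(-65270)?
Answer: 28/6527 ≈ 0.0042899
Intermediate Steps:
X(N, j) = -7 + j (X(N, j) = j - 7 = -7 + j)
(X(-6, -7)*(-129 + 149))/(-65270) = ((-7 - 7)*(-129 + 149))/(-65270) = -14*20*(-1/65270) = -280*(-1/65270) = 28/6527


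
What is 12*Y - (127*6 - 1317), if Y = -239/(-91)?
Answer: 53373/91 ≈ 586.52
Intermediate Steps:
Y = 239/91 (Y = -239*(-1/91) = 239/91 ≈ 2.6264)
12*Y - (127*6 - 1317) = 12*(239/91) - (127*6 - 1317) = 2868/91 - (762 - 1317) = 2868/91 - 1*(-555) = 2868/91 + 555 = 53373/91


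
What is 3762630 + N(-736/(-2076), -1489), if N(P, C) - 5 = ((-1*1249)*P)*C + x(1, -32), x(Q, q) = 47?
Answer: 2295027982/519 ≈ 4.4220e+6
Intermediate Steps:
N(P, C) = 52 - 1249*C*P (N(P, C) = 5 + (((-1*1249)*P)*C + 47) = 5 + ((-1249*P)*C + 47) = 5 + (-1249*C*P + 47) = 5 + (47 - 1249*C*P) = 52 - 1249*C*P)
3762630 + N(-736/(-2076), -1489) = 3762630 + (52 - 1249*(-1489)*(-736/(-2076))) = 3762630 + (52 - 1249*(-1489)*(-736*(-1/2076))) = 3762630 + (52 - 1249*(-1489)*184/519) = 3762630 + (52 + 342196024/519) = 3762630 + 342223012/519 = 2295027982/519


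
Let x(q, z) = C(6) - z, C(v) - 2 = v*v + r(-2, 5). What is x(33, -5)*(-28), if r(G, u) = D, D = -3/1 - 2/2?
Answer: -1092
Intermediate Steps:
D = -4 (D = -3*1 - 2*½ = -3 - 1 = -4)
r(G, u) = -4
C(v) = -2 + v² (C(v) = 2 + (v*v - 4) = 2 + (v² - 4) = 2 + (-4 + v²) = -2 + v²)
x(q, z) = 34 - z (x(q, z) = (-2 + 6²) - z = (-2 + 36) - z = 34 - z)
x(33, -5)*(-28) = (34 - 1*(-5))*(-28) = (34 + 5)*(-28) = 39*(-28) = -1092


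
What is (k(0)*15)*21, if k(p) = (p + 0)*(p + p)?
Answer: 0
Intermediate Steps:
k(p) = 2*p² (k(p) = p*(2*p) = 2*p²)
(k(0)*15)*21 = ((2*0²)*15)*21 = ((2*0)*15)*21 = (0*15)*21 = 0*21 = 0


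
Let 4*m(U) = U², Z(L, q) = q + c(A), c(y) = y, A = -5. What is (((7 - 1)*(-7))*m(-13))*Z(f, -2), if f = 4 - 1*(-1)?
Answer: 24843/2 ≈ 12422.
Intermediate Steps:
f = 5 (f = 4 + 1 = 5)
Z(L, q) = -5 + q (Z(L, q) = q - 5 = -5 + q)
m(U) = U²/4
(((7 - 1)*(-7))*m(-13))*Z(f, -2) = (((7 - 1)*(-7))*((¼)*(-13)²))*(-5 - 2) = ((6*(-7))*((¼)*169))*(-7) = -42*169/4*(-7) = -3549/2*(-7) = 24843/2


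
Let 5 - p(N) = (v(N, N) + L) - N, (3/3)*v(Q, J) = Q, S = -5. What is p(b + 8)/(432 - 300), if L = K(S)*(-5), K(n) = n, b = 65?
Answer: -5/33 ≈ -0.15152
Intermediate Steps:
v(Q, J) = Q
L = 25 (L = -5*(-5) = 25)
p(N) = -20 (p(N) = 5 - ((N + 25) - N) = 5 - ((25 + N) - N) = 5 - 1*25 = 5 - 25 = -20)
p(b + 8)/(432 - 300) = -20/(432 - 300) = -20/132 = (1/132)*(-20) = -5/33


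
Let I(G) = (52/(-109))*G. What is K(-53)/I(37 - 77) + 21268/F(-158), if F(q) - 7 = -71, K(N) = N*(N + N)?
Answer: -2464/65 ≈ -37.908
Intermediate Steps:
K(N) = 2*N² (K(N) = N*(2*N) = 2*N²)
F(q) = -64 (F(q) = 7 - 71 = -64)
I(G) = -52*G/109 (I(G) = (52*(-1/109))*G = -52*G/109)
K(-53)/I(37 - 77) + 21268/F(-158) = (2*(-53)²)/((-52*(37 - 77)/109)) + 21268/(-64) = (2*2809)/((-52/109*(-40))) + 21268*(-1/64) = 5618/(2080/109) - 5317/16 = 5618*(109/2080) - 5317/16 = 306181/1040 - 5317/16 = -2464/65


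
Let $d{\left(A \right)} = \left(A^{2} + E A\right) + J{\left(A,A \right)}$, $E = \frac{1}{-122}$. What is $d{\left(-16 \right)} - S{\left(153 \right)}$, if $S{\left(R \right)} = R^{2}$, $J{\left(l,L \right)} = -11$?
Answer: $- \frac{1412996}{61} \approx -23164.0$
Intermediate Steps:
$E = - \frac{1}{122} \approx -0.0081967$
$d{\left(A \right)} = -11 + A^{2} - \frac{A}{122}$ ($d{\left(A \right)} = \left(A^{2} - \frac{A}{122}\right) - 11 = -11 + A^{2} - \frac{A}{122}$)
$d{\left(-16 \right)} - S{\left(153 \right)} = \left(-11 + \left(-16\right)^{2} - - \frac{8}{61}\right) - 153^{2} = \left(-11 + 256 + \frac{8}{61}\right) - 23409 = \frac{14953}{61} - 23409 = - \frac{1412996}{61}$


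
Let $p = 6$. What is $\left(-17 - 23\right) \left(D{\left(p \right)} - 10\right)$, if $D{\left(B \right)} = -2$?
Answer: $480$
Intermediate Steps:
$\left(-17 - 23\right) \left(D{\left(p \right)} - 10\right) = \left(-17 - 23\right) \left(-2 - 10\right) = - 40 \left(-2 - 10\right) = \left(-40\right) \left(-12\right) = 480$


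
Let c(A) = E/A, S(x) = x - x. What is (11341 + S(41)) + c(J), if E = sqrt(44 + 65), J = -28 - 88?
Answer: 11341 - sqrt(109)/116 ≈ 11341.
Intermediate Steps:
J = -116
S(x) = 0
E = sqrt(109) ≈ 10.440
c(A) = sqrt(109)/A
(11341 + S(41)) + c(J) = (11341 + 0) + sqrt(109)/(-116) = 11341 + sqrt(109)*(-1/116) = 11341 - sqrt(109)/116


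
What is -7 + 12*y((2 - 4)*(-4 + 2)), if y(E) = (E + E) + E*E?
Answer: 281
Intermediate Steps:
y(E) = E**2 + 2*E (y(E) = 2*E + E**2 = E**2 + 2*E)
-7 + 12*y((2 - 4)*(-4 + 2)) = -7 + 12*(((2 - 4)*(-4 + 2))*(2 + (2 - 4)*(-4 + 2))) = -7 + 12*((-2*(-2))*(2 - 2*(-2))) = -7 + 12*(4*(2 + 4)) = -7 + 12*(4*6) = -7 + 12*24 = -7 + 288 = 281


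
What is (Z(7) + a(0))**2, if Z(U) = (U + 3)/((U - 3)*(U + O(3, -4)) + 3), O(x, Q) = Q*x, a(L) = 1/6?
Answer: 1849/10404 ≈ 0.17772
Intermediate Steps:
a(L) = 1/6
Z(U) = (3 + U)/(3 + (-12 + U)*(-3 + U)) (Z(U) = (U + 3)/((U - 3)*(U - 4*3) + 3) = (3 + U)/((-3 + U)*(U - 12) + 3) = (3 + U)/((-3 + U)*(-12 + U) + 3) = (3 + U)/((-12 + U)*(-3 + U) + 3) = (3 + U)/(3 + (-12 + U)*(-3 + U)))
(Z(7) + a(0))**2 = ((3 + 7)/(39 + 7**2 - 15*7) + 1/6)**2 = (10/(39 + 49 - 105) + 1/6)**2 = (10/(-17) + 1/6)**2 = (-1/17*10 + 1/6)**2 = (-10/17 + 1/6)**2 = (-43/102)**2 = 1849/10404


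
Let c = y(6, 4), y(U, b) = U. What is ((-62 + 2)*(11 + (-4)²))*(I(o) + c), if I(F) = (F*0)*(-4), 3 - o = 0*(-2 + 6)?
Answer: -9720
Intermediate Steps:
o = 3 (o = 3 - 0*(-2 + 6) = 3 - 0*4 = 3 - 1*0 = 3 + 0 = 3)
I(F) = 0 (I(F) = 0*(-4) = 0)
c = 6
((-62 + 2)*(11 + (-4)²))*(I(o) + c) = ((-62 + 2)*(11 + (-4)²))*(0 + 6) = -60*(11 + 16)*6 = -60*27*6 = -1620*6 = -9720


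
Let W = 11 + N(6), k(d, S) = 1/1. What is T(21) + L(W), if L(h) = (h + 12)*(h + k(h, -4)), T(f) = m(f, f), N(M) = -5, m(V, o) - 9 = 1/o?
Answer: 2836/21 ≈ 135.05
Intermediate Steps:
m(V, o) = 9 + 1/o
T(f) = 9 + 1/f
k(d, S) = 1
W = 6 (W = 11 - 5 = 6)
L(h) = (1 + h)*(12 + h) (L(h) = (h + 12)*(h + 1) = (12 + h)*(1 + h) = (1 + h)*(12 + h))
T(21) + L(W) = (9 + 1/21) + (12 + 6**2 + 13*6) = (9 + 1/21) + (12 + 36 + 78) = 190/21 + 126 = 2836/21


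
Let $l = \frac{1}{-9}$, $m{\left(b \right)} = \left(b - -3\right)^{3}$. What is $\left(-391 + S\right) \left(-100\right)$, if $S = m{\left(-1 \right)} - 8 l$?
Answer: $\frac{343900}{9} \approx 38211.0$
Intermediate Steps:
$m{\left(b \right)} = \left(3 + b\right)^{3}$ ($m{\left(b \right)} = \left(b + 3\right)^{3} = \left(3 + b\right)^{3}$)
$l = - \frac{1}{9} \approx -0.11111$
$S = \frac{80}{9}$ ($S = \left(3 - 1\right)^{3} - - \frac{8}{9} = 2^{3} + \frac{8}{9} = 8 + \frac{8}{9} = \frac{80}{9} \approx 8.8889$)
$\left(-391 + S\right) \left(-100\right) = \left(-391 + \frac{80}{9}\right) \left(-100\right) = \left(- \frac{3439}{9}\right) \left(-100\right) = \frac{343900}{9}$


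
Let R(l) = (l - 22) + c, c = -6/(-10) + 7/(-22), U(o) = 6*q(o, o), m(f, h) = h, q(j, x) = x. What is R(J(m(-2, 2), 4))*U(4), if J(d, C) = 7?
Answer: -19428/55 ≈ -353.24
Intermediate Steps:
U(o) = 6*o
c = 31/110 (c = -6*(-⅒) + 7*(-1/22) = ⅗ - 7/22 = 31/110 ≈ 0.28182)
R(l) = -2389/110 + l (R(l) = (l - 22) + 31/110 = (-22 + l) + 31/110 = -2389/110 + l)
R(J(m(-2, 2), 4))*U(4) = (-2389/110 + 7)*(6*4) = -1619/110*24 = -19428/55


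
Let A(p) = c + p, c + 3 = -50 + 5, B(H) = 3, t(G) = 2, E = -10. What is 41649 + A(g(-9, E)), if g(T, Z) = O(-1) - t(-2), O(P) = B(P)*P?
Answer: 41596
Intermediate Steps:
O(P) = 3*P
c = -48 (c = -3 + (-50 + 5) = -3 - 45 = -48)
g(T, Z) = -5 (g(T, Z) = 3*(-1) - 1*2 = -3 - 2 = -5)
A(p) = -48 + p
41649 + A(g(-9, E)) = 41649 + (-48 - 5) = 41649 - 53 = 41596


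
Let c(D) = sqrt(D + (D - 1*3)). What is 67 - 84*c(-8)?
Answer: 67 - 84*I*sqrt(19) ≈ 67.0 - 366.15*I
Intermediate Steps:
c(D) = sqrt(-3 + 2*D) (c(D) = sqrt(D + (D - 3)) = sqrt(D + (-3 + D)) = sqrt(-3 + 2*D))
67 - 84*c(-8) = 67 - 84*sqrt(-3 + 2*(-8)) = 67 - 84*sqrt(-3 - 16) = 67 - 84*I*sqrt(19)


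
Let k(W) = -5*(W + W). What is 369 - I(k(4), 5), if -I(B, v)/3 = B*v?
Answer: -231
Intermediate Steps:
k(W) = -10*W
I(B, v) = -3*B*v
369 - I(k(4), 5) = 369 - (-3)*(-10*4)*5 = 369 - (-3)*(-40)*5 = 369 - 1*600 = 369 - 600 = -231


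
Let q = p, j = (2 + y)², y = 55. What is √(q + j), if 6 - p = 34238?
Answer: I*√30983 ≈ 176.02*I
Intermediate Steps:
p = -34232 (p = 6 - 1*34238 = 6 - 34238 = -34232)
j = 3249 (j = (2 + 55)² = 57² = 3249)
q = -34232
√(q + j) = √(-34232 + 3249) = √(-30983) = I*√30983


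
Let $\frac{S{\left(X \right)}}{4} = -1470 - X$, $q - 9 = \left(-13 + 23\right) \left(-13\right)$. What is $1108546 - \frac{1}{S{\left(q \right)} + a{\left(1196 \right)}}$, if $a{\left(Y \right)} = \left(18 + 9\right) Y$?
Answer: $\frac{29815453215}{26896} \approx 1.1085 \cdot 10^{6}$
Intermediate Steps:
$q = -121$ ($q = 9 + \left(-13 + 23\right) \left(-13\right) = 9 + 10 \left(-13\right) = 9 - 130 = -121$)
$S{\left(X \right)} = -5880 - 4 X$ ($S{\left(X \right)} = 4 \left(-1470 - X\right) = -5880 - 4 X$)
$a{\left(Y \right)} = 27 Y$
$1108546 - \frac{1}{S{\left(q \right)} + a{\left(1196 \right)}} = 1108546 - \frac{1}{\left(-5880 - -484\right) + 27 \cdot 1196} = 1108546 - \frac{1}{\left(-5880 + 484\right) + 32292} = 1108546 - \frac{1}{-5396 + 32292} = 1108546 - \frac{1}{26896} = \frac{29815453215}{26896}$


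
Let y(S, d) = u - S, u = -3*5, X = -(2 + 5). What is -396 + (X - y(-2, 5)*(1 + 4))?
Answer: -338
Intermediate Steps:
X = -7 (X = -1*7 = -7)
u = -15
y(S, d) = -15 - S
-396 + (X - y(-2, 5)*(1 + 4)) = -396 + (-7 - (-15 - 1*(-2))*(1 + 4)) = -396 + (-7 - (-15 + 2)*5) = -396 + (-7 - (-13)*5) = -396 + (-7 - 1*(-65)) = -396 + (-7 + 65) = -396 + 58 = -338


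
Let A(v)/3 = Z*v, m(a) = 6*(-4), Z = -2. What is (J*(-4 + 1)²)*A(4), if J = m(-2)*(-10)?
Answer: -51840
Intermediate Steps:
m(a) = -24
A(v) = -6*v (A(v) = 3*(-2*v) = -6*v)
J = 240 (J = -24*(-10) = 240)
(J*(-4 + 1)²)*A(4) = (240*(-4 + 1)²)*(-6*4) = (240*(-3)²)*(-24) = (240*9)*(-24) = 2160*(-24) = -51840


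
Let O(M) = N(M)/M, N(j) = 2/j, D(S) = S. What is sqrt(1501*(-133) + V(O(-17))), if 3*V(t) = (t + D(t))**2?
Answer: I*sqrt(150061930089)/867 ≈ 446.8*I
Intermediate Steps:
O(M) = 2/M**2 (O(M) = (2/M)/M = 2/M**2)
V(t) = 4*t**2/3 (V(t) = (t + t)**2/3 = (2*t)**2/3 = (4*t**2)/3 = 4*t**2/3)
sqrt(1501*(-133) + V(O(-17))) = sqrt(1501*(-133) + 4*(2/(-17)**2)**2/3) = sqrt(-199633 + 4*(2*(1/289))**2/3) = sqrt(-199633 + 4*(2/289)**2/3) = sqrt(-199633 + (4/3)*(4/83521)) = sqrt(-199633 + 16/250563) = sqrt(-50020643363/250563) = I*sqrt(150061930089)/867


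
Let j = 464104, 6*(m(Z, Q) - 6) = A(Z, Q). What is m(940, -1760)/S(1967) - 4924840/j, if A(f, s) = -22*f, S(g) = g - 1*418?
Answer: -3459526621/269586411 ≈ -12.833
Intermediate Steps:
S(g) = -418 + g (S(g) = g - 418 = -418 + g)
m(Z, Q) = 6 - 11*Z/3 (m(Z, Q) = 6 + (-22*Z)/6 = 6 - 11*Z/3)
m(940, -1760)/S(1967) - 4924840/j = (6 - 11/3*940)/(-418 + 1967) - 4924840/464104 = (6 - 10340/3)/1549 - 4924840*1/464104 = -10322/3*1/1549 - 615605/58013 = -10322/4647 - 615605/58013 = -3459526621/269586411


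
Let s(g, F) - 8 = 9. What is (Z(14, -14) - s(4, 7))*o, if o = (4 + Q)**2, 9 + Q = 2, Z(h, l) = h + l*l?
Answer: 1737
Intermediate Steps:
Z(h, l) = h + l**2
s(g, F) = 17 (s(g, F) = 8 + 9 = 17)
Q = -7 (Q = -9 + 2 = -7)
o = 9 (o = (4 - 7)**2 = (-3)**2 = 9)
(Z(14, -14) - s(4, 7))*o = ((14 + (-14)**2) - 1*17)*9 = ((14 + 196) - 17)*9 = (210 - 17)*9 = 193*9 = 1737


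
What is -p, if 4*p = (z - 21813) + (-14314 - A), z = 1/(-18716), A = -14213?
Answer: 410142425/74864 ≈ 5478.5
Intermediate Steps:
z = -1/18716 ≈ -5.3430e-5
p = -410142425/74864 (p = ((-1/18716 - 21813) + (-14314 - 1*(-14213)))/4 = (-408252109/18716 + (-14314 + 14213))/4 = (-408252109/18716 - 101)/4 = (1/4)*(-410142425/18716) = -410142425/74864 ≈ -5478.5)
-p = -1*(-410142425/74864) = 410142425/74864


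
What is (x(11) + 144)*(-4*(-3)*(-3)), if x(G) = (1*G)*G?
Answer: -9540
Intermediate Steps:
x(G) = G**2 (x(G) = G*G = G**2)
(x(11) + 144)*(-4*(-3)*(-3)) = (11**2 + 144)*(-4*(-3)*(-3)) = (121 + 144)*(12*(-3)) = 265*(-36) = -9540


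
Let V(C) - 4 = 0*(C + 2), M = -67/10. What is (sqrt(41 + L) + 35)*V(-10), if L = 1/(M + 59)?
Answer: 140 + 4*sqrt(11219919)/523 ≈ 165.62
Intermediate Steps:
M = -67/10 (M = -67*1/10 = -67/10 ≈ -6.7000)
V(C) = 4 (V(C) = 4 + 0*(C + 2) = 4 + 0*(2 + C) = 4 + 0 = 4)
L = 10/523 (L = 1/(-67/10 + 59) = 1/(523/10) = 10/523 ≈ 0.019120)
(sqrt(41 + L) + 35)*V(-10) = (sqrt(41 + 10/523) + 35)*4 = (sqrt(21453/523) + 35)*4 = (sqrt(11219919)/523 + 35)*4 = (35 + sqrt(11219919)/523)*4 = 140 + 4*sqrt(11219919)/523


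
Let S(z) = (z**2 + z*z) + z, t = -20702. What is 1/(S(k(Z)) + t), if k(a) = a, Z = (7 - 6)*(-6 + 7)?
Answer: -1/20699 ≈ -4.8311e-5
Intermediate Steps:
Z = 1 (Z = 1*1 = 1)
S(z) = z + 2*z**2 (S(z) = (z**2 + z**2) + z = 2*z**2 + z = z + 2*z**2)
1/(S(k(Z)) + t) = 1/(1*(1 + 2*1) - 20702) = 1/(1*(1 + 2) - 20702) = 1/(1*3 - 20702) = 1/(3 - 20702) = 1/(-20699) = -1/20699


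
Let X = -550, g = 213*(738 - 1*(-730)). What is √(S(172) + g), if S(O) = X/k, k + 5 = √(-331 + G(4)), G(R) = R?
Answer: √(312684 + 550/(5 - I*√327)) ≈ 559.19 + 0.025*I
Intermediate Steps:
g = 312684 (g = 213*(738 + 730) = 213*1468 = 312684)
k = -5 + I*√327 (k = -5 + √(-331 + 4) = -5 + √(-327) = -5 + I*√327 ≈ -5.0 + 18.083*I)
S(O) = -550/(-5 + I*√327)
√(S(172) + g) = √((125/16 + 25*I*√327/16) + 312684) = √(5003069/16 + 25*I*√327/16)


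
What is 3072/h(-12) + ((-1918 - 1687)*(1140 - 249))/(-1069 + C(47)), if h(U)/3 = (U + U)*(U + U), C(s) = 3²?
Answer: 5785091/1908 ≈ 3032.0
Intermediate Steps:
C(s) = 9
h(U) = 12*U² (h(U) = 3*((U + U)*(U + U)) = 3*((2*U)*(2*U)) = 3*(4*U²) = 12*U²)
3072/h(-12) + ((-1918 - 1687)*(1140 - 249))/(-1069 + C(47)) = 3072/((12*(-12)²)) + ((-1918 - 1687)*(1140 - 249))/(-1069 + 9) = 3072/((12*144)) - 3605*891/(-1060) = 3072/1728 - 3212055*(-1/1060) = 3072*(1/1728) + 642411/212 = 16/9 + 642411/212 = 5785091/1908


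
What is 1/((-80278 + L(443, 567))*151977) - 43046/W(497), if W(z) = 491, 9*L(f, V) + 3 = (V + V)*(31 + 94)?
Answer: -422144481981181/4815149854865 ≈ -87.670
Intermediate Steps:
L(f, V) = -1/3 + 250*V/9 (L(f, V) = -1/3 + ((V + V)*(31 + 94))/9 = -1/3 + ((2*V)*125)/9 = -1/3 + (250*V)/9 = -1/3 + 250*V/9)
1/((-80278 + L(443, 567))*151977) - 43046/W(497) = 1/((-80278 + (-1/3 + (250/9)*567))*151977) - 43046/491 = (1/151977)/(-80278 + (-1/3 + 15750)) - 43046*1/491 = (1/151977)/(-80278 + 47249/3) - 43046/491 = (1/151977)/(-193585/3) - 43046/491 = -3/193585*1/151977 - 43046/491 = -1/9806822515 - 43046/491 = -422144481981181/4815149854865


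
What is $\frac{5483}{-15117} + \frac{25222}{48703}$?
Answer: $\frac{114242425}{736243251} \approx 0.15517$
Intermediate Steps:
$\frac{5483}{-15117} + \frac{25222}{48703} = 5483 \left(- \frac{1}{15117}\right) + 25222 \cdot \frac{1}{48703} = - \frac{5483}{15117} + \frac{25222}{48703} = \frac{114242425}{736243251}$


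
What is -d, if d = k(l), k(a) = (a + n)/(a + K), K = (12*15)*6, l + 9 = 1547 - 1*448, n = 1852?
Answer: -1471/1085 ≈ -1.3558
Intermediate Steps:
l = 1090 (l = -9 + (1547 - 1*448) = -9 + (1547 - 448) = -9 + 1099 = 1090)
K = 1080 (K = 180*6 = 1080)
k(a) = (1852 + a)/(1080 + a) (k(a) = (a + 1852)/(a + 1080) = (1852 + a)/(1080 + a))
d = 1471/1085 (d = (1852 + 1090)/(1080 + 1090) = 2942/2170 = (1/2170)*2942 = 1471/1085 ≈ 1.3558)
-d = -1*1471/1085 = -1471/1085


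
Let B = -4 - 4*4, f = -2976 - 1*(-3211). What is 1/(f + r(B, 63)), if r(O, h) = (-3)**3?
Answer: 1/208 ≈ 0.0048077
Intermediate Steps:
f = 235 (f = -2976 + 3211 = 235)
B = -20 (B = -4 - 16 = -20)
r(O, h) = -27
1/(f + r(B, 63)) = 1/(235 - 27) = 1/208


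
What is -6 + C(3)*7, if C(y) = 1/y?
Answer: -11/3 ≈ -3.6667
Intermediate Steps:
-6 + C(3)*7 = -6 + 7/3 = -11/3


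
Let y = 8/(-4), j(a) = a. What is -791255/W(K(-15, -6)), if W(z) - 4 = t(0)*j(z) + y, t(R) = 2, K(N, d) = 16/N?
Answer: 11868825/2 ≈ 5.9344e+6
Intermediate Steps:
y = -2 (y = 8*(-1/4) = -2)
W(z) = 2 + 2*z (W(z) = 4 + (2*z - 2) = 4 + (-2 + 2*z) = 2 + 2*z)
-791255/W(K(-15, -6)) = -791255/(2 + 2*(16/(-15))) = -791255/(2 + 2*(16*(-1/15))) = -791255/(2 + 2*(-16/15)) = -791255/(2 - 32/15) = -791255/(-2/15) = -791255*(-15/2) = 11868825/2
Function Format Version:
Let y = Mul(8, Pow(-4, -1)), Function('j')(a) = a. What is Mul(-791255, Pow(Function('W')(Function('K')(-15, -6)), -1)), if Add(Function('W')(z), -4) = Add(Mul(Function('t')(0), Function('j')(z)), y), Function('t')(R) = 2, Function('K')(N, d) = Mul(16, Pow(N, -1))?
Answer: Rational(11868825, 2) ≈ 5.9344e+6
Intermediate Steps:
y = -2 (y = Mul(8, Rational(-1, 4)) = -2)
Function('W')(z) = Add(2, Mul(2, z)) (Function('W')(z) = Add(4, Add(Mul(2, z), -2)) = Add(4, Add(-2, Mul(2, z))) = Add(2, Mul(2, z)))
Mul(-791255, Pow(Function('W')(Function('K')(-15, -6)), -1)) = Mul(-791255, Pow(Add(2, Mul(2, Mul(16, Pow(-15, -1)))), -1)) = Mul(-791255, Pow(Add(2, Mul(2, Mul(16, Rational(-1, 15)))), -1)) = Mul(-791255, Pow(Add(2, Mul(2, Rational(-16, 15))), -1)) = Mul(-791255, Pow(Add(2, Rational(-32, 15)), -1)) = Mul(-791255, Pow(Rational(-2, 15), -1)) = Mul(-791255, Rational(-15, 2)) = Rational(11868825, 2)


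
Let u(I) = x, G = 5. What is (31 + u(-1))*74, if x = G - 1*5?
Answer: 2294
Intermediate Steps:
x = 0 (x = 5 - 1*5 = 5 - 5 = 0)
u(I) = 0
(31 + u(-1))*74 = (31 + 0)*74 = 31*74 = 2294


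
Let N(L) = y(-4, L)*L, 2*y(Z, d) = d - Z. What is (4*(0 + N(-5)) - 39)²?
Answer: 841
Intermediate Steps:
y(Z, d) = d/2 - Z/2 (y(Z, d) = (d - Z)/2 = d/2 - Z/2)
N(L) = L*(2 + L/2) (N(L) = (L/2 - ½*(-4))*L = (L/2 + 2)*L = (2 + L/2)*L = L*(2 + L/2))
(4*(0 + N(-5)) - 39)² = (4*(0 + (½)*(-5)*(4 - 5)) - 39)² = (4*(0 + (½)*(-5)*(-1)) - 39)² = (4*(0 + 5/2) - 39)² = (4*(5/2) - 39)² = (10 - 39)² = (-29)² = 841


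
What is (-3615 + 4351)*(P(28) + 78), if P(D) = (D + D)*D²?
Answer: 32370752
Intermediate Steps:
P(D) = 2*D³ (P(D) = (2*D)*D² = 2*D³)
(-3615 + 4351)*(P(28) + 78) = (-3615 + 4351)*(2*28³ + 78) = 736*(2*21952 + 78) = 736*(43904 + 78) = 736*43982 = 32370752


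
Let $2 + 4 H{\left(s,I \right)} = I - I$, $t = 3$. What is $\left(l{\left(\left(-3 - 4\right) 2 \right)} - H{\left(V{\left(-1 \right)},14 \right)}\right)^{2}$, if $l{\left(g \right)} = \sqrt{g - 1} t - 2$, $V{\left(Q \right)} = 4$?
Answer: $- \frac{531}{4} - 9 i \sqrt{15} \approx -132.75 - 34.857 i$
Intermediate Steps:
$H{\left(s,I \right)} = - \frac{1}{2}$ ($H{\left(s,I \right)} = - \frac{1}{2} + \frac{I - I}{4} = - \frac{1}{2} + \frac{1}{4} \cdot 0 = - \frac{1}{2} + 0 = - \frac{1}{2}$)
$l{\left(g \right)} = -2 + 3 \sqrt{-1 + g}$ ($l{\left(g \right)} = \sqrt{g - 1} \cdot 3 - 2 = \sqrt{-1 + g} 3 - 2 = 3 \sqrt{-1 + g} - 2 = -2 + 3 \sqrt{-1 + g}$)
$\left(l{\left(\left(-3 - 4\right) 2 \right)} - H{\left(V{\left(-1 \right)},14 \right)}\right)^{2} = \left(\left(-2 + 3 \sqrt{-1 + \left(-3 - 4\right) 2}\right) - - \frac{1}{2}\right)^{2} = \left(\left(-2 + 3 \sqrt{-1 - 14}\right) + \frac{1}{2}\right)^{2} = \left(\left(-2 + 3 \sqrt{-15}\right) + \frac{1}{2}\right)^{2} = \left(\left(-2 + 3 i \sqrt{15}\right) + \frac{1}{2}\right)^{2} = \left(- \frac{3}{2} + 3 i \sqrt{15}\right)^{2}$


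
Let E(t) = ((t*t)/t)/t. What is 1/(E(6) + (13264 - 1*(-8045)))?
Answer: 1/21310 ≈ 4.6926e-5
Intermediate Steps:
E(t) = 1 (E(t) = (t²/t)/t = t/t = 1)
1/(E(6) + (13264 - 1*(-8045))) = 1/(1 + (13264 - 1*(-8045))) = 1/(1 + (13264 + 8045)) = 1/(1 + 21309) = 1/21310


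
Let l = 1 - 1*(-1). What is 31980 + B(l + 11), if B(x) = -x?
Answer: 31967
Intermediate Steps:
l = 2 (l = 1 + 1 = 2)
31980 + B(l + 11) = 31980 - (2 + 11) = 31980 - 1*13 = 31980 - 13 = 31967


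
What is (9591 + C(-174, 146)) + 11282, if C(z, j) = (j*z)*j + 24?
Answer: -3688087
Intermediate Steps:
C(z, j) = 24 + z*j**2 (C(z, j) = z*j**2 + 24 = 24 + z*j**2)
(9591 + C(-174, 146)) + 11282 = (9591 + (24 - 174*146**2)) + 11282 = (9591 + (24 - 174*21316)) + 11282 = (9591 + (24 - 3708984)) + 11282 = (9591 - 3708960) + 11282 = -3699369 + 11282 = -3688087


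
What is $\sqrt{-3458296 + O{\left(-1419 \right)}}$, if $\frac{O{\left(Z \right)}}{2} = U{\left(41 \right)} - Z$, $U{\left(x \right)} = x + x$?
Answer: $i \sqrt{3455294} \approx 1858.8 i$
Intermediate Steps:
$U{\left(x \right)} = 2 x$
$O{\left(Z \right)} = 164 - 2 Z$ ($O{\left(Z \right)} = 2 \left(2 \cdot 41 - Z\right) = 2 \left(82 - Z\right) = 164 - 2 Z$)
$\sqrt{-3458296 + O{\left(-1419 \right)}} = \sqrt{-3458296 + \left(164 - -2838\right)} = \sqrt{-3458296 + \left(164 + 2838\right)} = \sqrt{-3458296 + 3002} = \sqrt{-3455294} = i \sqrt{3455294}$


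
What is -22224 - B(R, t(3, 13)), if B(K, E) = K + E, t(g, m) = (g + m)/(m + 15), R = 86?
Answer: -156174/7 ≈ -22311.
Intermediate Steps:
t(g, m) = (g + m)/(15 + m)
B(K, E) = E + K
-22224 - B(R, t(3, 13)) = -22224 - ((3 + 13)/(15 + 13) + 86) = -22224 - (16/28 + 86) = -22224 - ((1/28)*16 + 86) = -22224 - (4/7 + 86) = -22224 - 1*606/7 = -22224 - 606/7 = -156174/7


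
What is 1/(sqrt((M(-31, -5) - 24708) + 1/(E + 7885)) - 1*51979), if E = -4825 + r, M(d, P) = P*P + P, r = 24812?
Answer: -1448758688/75305715947487 - 4*I*sqrt(1198677054770)/75305715947487 ≈ -1.9238e-5 - 5.8154e-8*I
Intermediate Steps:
M(d, P) = P + P**2 (M(d, P) = P**2 + P = P + P**2)
E = 19987 (E = -4825 + 24812 = 19987)
1/(sqrt((M(-31, -5) - 24708) + 1/(E + 7885)) - 1*51979) = 1/(sqrt((-5*(1 - 5) - 24708) + 1/(19987 + 7885)) - 1*51979) = 1/(sqrt((-5*(-4) - 24708) + 1/27872) - 51979) = 1/(sqrt((20 - 24708) + 1/27872) - 51979) = 1/(sqrt(-24688 + 1/27872) - 51979) = 1/(sqrt(-688103935/27872) - 51979) = 1/(I*sqrt(1198677054770)/6968 - 51979) = 1/(-51979 + I*sqrt(1198677054770)/6968)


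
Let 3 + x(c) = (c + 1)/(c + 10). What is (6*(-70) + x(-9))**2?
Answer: 185761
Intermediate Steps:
x(c) = -3 + (1 + c)/(10 + c) (x(c) = -3 + (c + 1)/(c + 10) = -3 + (1 + c)/(10 + c))
(6*(-70) + x(-9))**2 = (6*(-70) + (-29 - 2*(-9))/(10 - 9))**2 = (-420 + (-29 + 18)/1)**2 = (-420 + 1*(-11))**2 = (-420 - 11)**2 = (-431)**2 = 185761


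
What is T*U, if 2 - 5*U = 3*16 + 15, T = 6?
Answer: -366/5 ≈ -73.200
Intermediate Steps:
U = -61/5 (U = 2/5 - (3*16 + 15)/5 = 2/5 - (48 + 15)/5 = 2/5 - 1/5*63 = 2/5 - 63/5 = -61/5 ≈ -12.200)
T*U = 6*(-61/5) = -366/5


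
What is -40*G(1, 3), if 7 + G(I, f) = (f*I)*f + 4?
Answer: -240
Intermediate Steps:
G(I, f) = -3 + I*f² (G(I, f) = -7 + ((f*I)*f + 4) = -7 + ((I*f)*f + 4) = -7 + (I*f² + 4) = -7 + (4 + I*f²) = -3 + I*f²)
-40*G(1, 3) = -40*(-3 + 1*3²) = -40*(-3 + 1*9) = -40*(-3 + 9) = -40*6 = -240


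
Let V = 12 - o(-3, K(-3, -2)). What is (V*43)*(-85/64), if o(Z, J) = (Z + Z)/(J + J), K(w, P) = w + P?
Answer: -41667/64 ≈ -651.05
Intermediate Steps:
K(w, P) = P + w
o(Z, J) = Z/J (o(Z, J) = (2*Z)/((2*J)) = (2*Z)*(1/(2*J)) = Z/J)
V = 57/5 (V = 12 - (-3)/(-2 - 3) = 12 - (-3)/(-5) = 12 - (-3)*(-1)/5 = 12 - 1*⅗ = 12 - ⅗ = 57/5 ≈ 11.400)
(V*43)*(-85/64) = ((57/5)*43)*(-85/64) = 2451*(-85*1/64)/5 = (2451/5)*(-85/64) = -41667/64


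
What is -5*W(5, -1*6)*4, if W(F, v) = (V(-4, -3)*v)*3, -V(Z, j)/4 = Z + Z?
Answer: 11520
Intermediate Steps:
V(Z, j) = -8*Z (V(Z, j) = -4*(Z + Z) = -8*Z)
W(F, v) = 96*v (W(F, v) = ((-8*(-4))*v)*3 = (32*v)*3 = 96*v)
-5*W(5, -1*6)*4 = -480*(-1*6)*4 = -480*(-6)*4 = -5*(-576)*4 = 2880*4 = 11520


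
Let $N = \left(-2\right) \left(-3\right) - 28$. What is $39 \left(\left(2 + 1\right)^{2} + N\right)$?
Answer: $-507$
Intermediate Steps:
$N = -22$ ($N = 6 - 28 = -22$)
$39 \left(\left(2 + 1\right)^{2} + N\right) = 39 \left(\left(2 + 1\right)^{2} - 22\right) = 39 \left(3^{2} - 22\right) = 39 \left(9 - 22\right) = 39 \left(-13\right) = -507$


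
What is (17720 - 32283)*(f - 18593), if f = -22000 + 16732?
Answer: 347487743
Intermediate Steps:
f = -5268
(17720 - 32283)*(f - 18593) = (17720 - 32283)*(-5268 - 18593) = -14563*(-23861) = 347487743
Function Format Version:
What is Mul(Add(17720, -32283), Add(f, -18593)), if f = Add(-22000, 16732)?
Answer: 347487743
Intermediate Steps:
f = -5268
Mul(Add(17720, -32283), Add(f, -18593)) = Mul(Add(17720, -32283), Add(-5268, -18593)) = Mul(-14563, -23861) = 347487743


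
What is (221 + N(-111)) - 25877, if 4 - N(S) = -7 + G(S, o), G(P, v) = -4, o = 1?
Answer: -25641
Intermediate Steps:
N(S) = 15 (N(S) = 4 - (-7 - 4) = 4 - 1*(-11) = 4 + 11 = 15)
(221 + N(-111)) - 25877 = (221 + 15) - 25877 = 236 - 25877 = -25641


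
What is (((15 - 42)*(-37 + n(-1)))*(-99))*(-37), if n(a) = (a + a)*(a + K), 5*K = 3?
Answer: 17901081/5 ≈ 3.5802e+6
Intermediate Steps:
K = ⅗ (K = (⅕)*3 = ⅗ ≈ 0.60000)
n(a) = 2*a*(⅗ + a) (n(a) = (a + a)*(a + ⅗) = (2*a)*(⅗ + a) = 2*a*(⅗ + a))
(((15 - 42)*(-37 + n(-1)))*(-99))*(-37) = (((15 - 42)*(-37 + (⅖)*(-1)*(3 + 5*(-1))))*(-99))*(-37) = (-27*(-37 + (⅖)*(-1)*(3 - 5))*(-99))*(-37) = (-27*(-37 + (⅖)*(-1)*(-2))*(-99))*(-37) = (-27*(-37 + ⅘)*(-99))*(-37) = (-27*(-181/5)*(-99))*(-37) = ((4887/5)*(-99))*(-37) = -483813/5*(-37) = 17901081/5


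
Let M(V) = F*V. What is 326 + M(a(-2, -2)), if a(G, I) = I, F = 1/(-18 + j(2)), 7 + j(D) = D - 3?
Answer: 4239/13 ≈ 326.08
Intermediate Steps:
j(D) = -10 + D (j(D) = -7 + (D - 3) = -7 + (-3 + D) = -10 + D)
F = -1/26 (F = 1/(-18 + (-10 + 2)) = 1/(-18 - 8) = 1/(-26) = -1/26 ≈ -0.038462)
M(V) = -V/26
326 + M(a(-2, -2)) = 326 - 1/26*(-2) = 326 + 1/13 = 4239/13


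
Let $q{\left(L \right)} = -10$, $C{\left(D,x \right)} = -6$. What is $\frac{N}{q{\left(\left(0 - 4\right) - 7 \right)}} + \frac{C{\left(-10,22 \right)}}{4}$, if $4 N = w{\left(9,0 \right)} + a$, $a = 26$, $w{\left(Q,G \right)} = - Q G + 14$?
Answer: $- \frac{5}{2} \approx -2.5$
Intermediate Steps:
$w{\left(Q,G \right)} = 14 - G Q$ ($w{\left(Q,G \right)} = - G Q + 14 = 14 - G Q$)
$N = 10$ ($N = \frac{\left(14 - 0 \cdot 9\right) + 26}{4} = \frac{\left(14 + 0\right) + 26}{4} = \frac{14 + 26}{4} = \frac{1}{4} \cdot 40 = 10$)
$\frac{N}{q{\left(\left(0 - 4\right) - 7 \right)}} + \frac{C{\left(-10,22 \right)}}{4} = \frac{10}{-10} - \frac{6}{4} = 10 \left(- \frac{1}{10}\right) - \frac{3}{2} = -1 - \frac{3}{2} = - \frac{5}{2}$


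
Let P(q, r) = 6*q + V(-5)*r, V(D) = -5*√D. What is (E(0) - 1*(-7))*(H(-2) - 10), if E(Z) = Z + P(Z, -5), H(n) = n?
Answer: -84 - 300*I*√5 ≈ -84.0 - 670.82*I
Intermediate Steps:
P(q, r) = 6*q - 5*I*r*√5 (P(q, r) = 6*q + (-5*I*√5)*r = 6*q - 5*I*r*√5)
E(Z) = 7*Z + 25*I*√5 (E(Z) = Z + (6*Z - 5*I*(-5)*√5) = Z + (6*Z + 25*I*√5) = 7*Z + 25*I*√5)
(E(0) - 1*(-7))*(H(-2) - 10) = ((7*0 + 25*I*√5) - 1*(-7))*(-2 - 10) = ((0 + 25*I*√5) + 7)*(-12) = (25*I*√5 + 7)*(-12) = (7 + 25*I*√5)*(-12) = -84 - 300*I*√5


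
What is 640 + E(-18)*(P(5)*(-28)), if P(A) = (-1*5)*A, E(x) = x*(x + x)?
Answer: 454240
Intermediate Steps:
E(x) = 2*x² (E(x) = x*(2*x) = 2*x²)
P(A) = -5*A
640 + E(-18)*(P(5)*(-28)) = 640 + (2*(-18)²)*(-5*5*(-28)) = 640 + (2*324)*(-25*(-28)) = 640 + 648*700 = 640 + 453600 = 454240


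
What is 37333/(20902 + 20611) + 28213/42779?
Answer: 2768274676/1775884627 ≈ 1.5588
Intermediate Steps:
37333/(20902 + 20611) + 28213/42779 = 37333/41513 + 28213*(1/42779) = 37333*(1/41513) + 28213/42779 = 37333/41513 + 28213/42779 = 2768274676/1775884627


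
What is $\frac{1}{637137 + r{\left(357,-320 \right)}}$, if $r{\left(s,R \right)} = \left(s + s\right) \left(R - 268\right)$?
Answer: $\frac{1}{217305} \approx 4.6018 \cdot 10^{-6}$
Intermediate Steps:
$r{\left(s,R \right)} = 2 s \left(-268 + R\right)$
$\frac{1}{637137 + r{\left(357,-320 \right)}} = \frac{1}{637137 + 2 \cdot 357 \left(-268 - 320\right)} = \frac{1}{637137 + 2 \cdot 357 \left(-588\right)} = \frac{1}{637137 - 419832} = \frac{1}{217305}$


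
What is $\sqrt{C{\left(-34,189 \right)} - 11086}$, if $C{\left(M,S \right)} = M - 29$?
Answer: $i \sqrt{11149} \approx 105.59 i$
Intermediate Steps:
$C{\left(M,S \right)} = -29 + M$ ($C{\left(M,S \right)} = M - 29 = -29 + M$)
$\sqrt{C{\left(-34,189 \right)} - 11086} = \sqrt{\left(-29 - 34\right) - 11086} = \sqrt{-63 - 11086} = \sqrt{-11149} = i \sqrt{11149}$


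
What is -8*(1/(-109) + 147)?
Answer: -128176/109 ≈ -1175.9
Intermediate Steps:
-8*(1/(-109) + 147) = -8*(-1/109 + 147) = -8*16022/109 = -128176/109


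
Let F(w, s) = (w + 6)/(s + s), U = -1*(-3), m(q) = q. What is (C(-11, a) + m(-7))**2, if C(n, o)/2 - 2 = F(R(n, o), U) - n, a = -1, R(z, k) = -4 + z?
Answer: 256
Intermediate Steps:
U = 3
F(w, s) = (6 + w)/(2*s) (F(w, s) = (6 + w)/((2*s)) = (6 + w)*(1/(2*s)) = (6 + w)/(2*s))
C(n, o) = 14/3 - 5*n/3 (C(n, o) = 4 + 2*((1/2)*(6 + (-4 + n))/3 - n) = 4 + 2*((1/2)*(1/3)*(2 + n) - n) = 4 + 2*((1/3 + n/6) - n) = 4 + 2*(1/3 - 5*n/6) = 4 + (2/3 - 5*n/3) = 14/3 - 5*n/3)
(C(-11, a) + m(-7))**2 = ((14/3 - 5/3*(-11)) - 7)**2 = ((14/3 + 55/3) - 7)**2 = (23 - 7)**2 = 16**2 = 256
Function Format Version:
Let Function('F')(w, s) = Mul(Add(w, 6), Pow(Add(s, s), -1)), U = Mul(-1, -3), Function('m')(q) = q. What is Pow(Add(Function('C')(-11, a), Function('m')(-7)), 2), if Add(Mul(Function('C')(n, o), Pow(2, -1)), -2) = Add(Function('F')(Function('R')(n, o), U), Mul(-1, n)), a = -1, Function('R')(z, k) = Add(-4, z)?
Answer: 256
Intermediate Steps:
U = 3
Function('F')(w, s) = Mul(Rational(1, 2), Pow(s, -1), Add(6, w)) (Function('F')(w, s) = Mul(Add(6, w), Pow(Mul(2, s), -1)) = Mul(Add(6, w), Mul(Rational(1, 2), Pow(s, -1))) = Mul(Rational(1, 2), Pow(s, -1), Add(6, w)))
Function('C')(n, o) = Add(Rational(14, 3), Mul(Rational(-5, 3), n)) (Function('C')(n, o) = Add(4, Mul(2, Add(Mul(Rational(1, 2), Pow(3, -1), Add(6, Add(-4, n))), Mul(-1, n)))) = Add(4, Mul(2, Add(Mul(Rational(1, 2), Rational(1, 3), Add(2, n)), Mul(-1, n)))) = Add(4, Mul(2, Add(Add(Rational(1, 3), Mul(Rational(1, 6), n)), Mul(-1, n)))) = Add(4, Mul(2, Add(Rational(1, 3), Mul(Rational(-5, 6), n)))) = Add(4, Add(Rational(2, 3), Mul(Rational(-5, 3), n))) = Add(Rational(14, 3), Mul(Rational(-5, 3), n)))
Pow(Add(Function('C')(-11, a), Function('m')(-7)), 2) = Pow(Add(Add(Rational(14, 3), Mul(Rational(-5, 3), -11)), -7), 2) = Pow(Add(Add(Rational(14, 3), Rational(55, 3)), -7), 2) = Pow(Add(23, -7), 2) = Pow(16, 2) = 256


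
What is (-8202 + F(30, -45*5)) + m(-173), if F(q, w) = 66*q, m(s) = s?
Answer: -6395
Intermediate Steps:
(-8202 + F(30, -45*5)) + m(-173) = (-8202 + 66*30) - 173 = (-8202 + 1980) - 173 = -6222 - 173 = -6395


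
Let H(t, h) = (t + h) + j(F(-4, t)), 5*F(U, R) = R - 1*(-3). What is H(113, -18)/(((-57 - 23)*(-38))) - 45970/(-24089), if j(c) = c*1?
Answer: 712980599/366152800 ≈ 1.9472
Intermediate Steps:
F(U, R) = ⅗ + R/5 (F(U, R) = (R - 1*(-3))/5 = (R + 3)/5 = (3 + R)/5 = ⅗ + R/5)
j(c) = c
H(t, h) = ⅗ + h + 6*t/5 (H(t, h) = (t + h) + (⅗ + t/5) = (h + t) + (⅗ + t/5) = ⅗ + h + 6*t/5)
H(113, -18)/(((-57 - 23)*(-38))) - 45970/(-24089) = (⅗ - 18 + (6/5)*113)/(((-57 - 23)*(-38))) - 45970/(-24089) = (⅗ - 18 + 678/5)/((-80*(-38))) - 45970*(-1/24089) = (591/5)/3040 + 45970/24089 = (591/5)*(1/3040) + 45970/24089 = 591/15200 + 45970/24089 = 712980599/366152800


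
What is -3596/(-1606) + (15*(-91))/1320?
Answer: 7741/6424 ≈ 1.2050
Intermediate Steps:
-3596/(-1606) + (15*(-91))/1320 = -3596*(-1/1606) - 1365*1/1320 = 1798/803 - 91/88 = 7741/6424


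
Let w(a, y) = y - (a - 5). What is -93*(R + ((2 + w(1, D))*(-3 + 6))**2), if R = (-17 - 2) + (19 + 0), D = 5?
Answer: -101277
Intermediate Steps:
w(a, y) = 5 + y - a (w(a, y) = y - (-5 + a) = y + (5 - a) = 5 + y - a)
R = 0 (R = -19 + 19 = 0)
-93*(R + ((2 + w(1, D))*(-3 + 6))**2) = -93*(0 + ((2 + (5 + 5 - 1*1))*(-3 + 6))**2) = -93*(0 + ((2 + (5 + 5 - 1))*3)**2) = -93*(0 + ((2 + 9)*3)**2) = -93*(0 + (11*3)**2) = -93*(0 + 33**2) = -93*(0 + 1089) = -93*1089 = -101277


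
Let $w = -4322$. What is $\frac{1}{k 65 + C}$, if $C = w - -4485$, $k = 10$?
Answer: $\frac{1}{813} \approx 0.00123$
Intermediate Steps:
$C = 163$ ($C = -4322 - -4485 = -4322 + 4485 = 163$)
$\frac{1}{k 65 + C} = \frac{1}{10 \cdot 65 + 163} = \frac{1}{650 + 163} = \frac{1}{813}$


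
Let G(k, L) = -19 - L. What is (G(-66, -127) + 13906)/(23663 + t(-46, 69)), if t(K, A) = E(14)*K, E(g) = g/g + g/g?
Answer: 14014/23571 ≈ 0.59454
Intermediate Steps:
E(g) = 2 (E(g) = 1 + 1 = 2)
t(K, A) = 2*K
(G(-66, -127) + 13906)/(23663 + t(-46, 69)) = ((-19 - 1*(-127)) + 13906)/(23663 + 2*(-46)) = ((-19 + 127) + 13906)/(23663 - 92) = (108 + 13906)/23571 = 14014*(1/23571) = 14014/23571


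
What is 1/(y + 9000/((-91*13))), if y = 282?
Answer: 1183/324606 ≈ 0.0036444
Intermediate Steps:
1/(y + 9000/((-91*13))) = 1/(282 + 9000/((-91*13))) = 1/(282 + 9000/(-1183)) = 1/(282 + 9000*(-1/1183)) = 1/(282 - 9000/1183) = 1/(324606/1183) = 1183/324606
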